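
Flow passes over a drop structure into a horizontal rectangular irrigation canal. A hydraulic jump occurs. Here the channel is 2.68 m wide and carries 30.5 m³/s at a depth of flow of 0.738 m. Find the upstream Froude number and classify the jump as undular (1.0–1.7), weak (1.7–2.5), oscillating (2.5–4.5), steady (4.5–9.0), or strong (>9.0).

Fr₁ = 5.73; steady jump

q = Q/b = 30.5/2.68 = 11.4 m²/s; V₁ = q/y₁ = 15.4 m/s. Fr₁ = V₁/√(g·y₁) = 5.73.
Fr₁ = 5.73 lies in the steady range.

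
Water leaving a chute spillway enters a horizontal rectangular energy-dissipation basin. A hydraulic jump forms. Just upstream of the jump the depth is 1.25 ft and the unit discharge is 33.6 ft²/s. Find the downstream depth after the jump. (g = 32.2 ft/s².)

y₂ = 6.89 ft

V₁ = q/y₁ = 33.6/1.25 = 26.9 ft/s. Fr₁ = V₁/√(g·y₁) = 26.9/√(32.2×1.25) = 4.24.
Bélanger equation: y₂/y₁ = ½[√(1 + 8Fr₁²) − 1] = ½[√144.6 − 1] = 5.51.
y₂ = 5.51 × 1.25 = 6.89 ft.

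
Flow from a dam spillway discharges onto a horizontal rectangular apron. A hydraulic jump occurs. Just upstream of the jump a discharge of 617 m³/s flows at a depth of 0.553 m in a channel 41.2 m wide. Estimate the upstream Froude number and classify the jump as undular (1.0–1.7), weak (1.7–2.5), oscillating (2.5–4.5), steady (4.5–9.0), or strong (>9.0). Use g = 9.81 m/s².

q = Q/b = 617/41.2 = 15.0 m²/s; V₁ = q/y₁ = 27.1 m/s. Fr₁ = V₁/√(g·y₁) = 11.6.
Fr₁ = 11.6 lies in the strong range.

Fr₁ = 11.6; strong jump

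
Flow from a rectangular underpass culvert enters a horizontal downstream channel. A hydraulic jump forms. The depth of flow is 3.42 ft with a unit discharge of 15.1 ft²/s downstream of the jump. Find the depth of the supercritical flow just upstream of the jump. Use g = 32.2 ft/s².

V₂ = q/y₂ = 15.1/3.42 = 4.42 ft/s; Fr₂ = V₂/√(g·y₂) = 0.421.
The Bélanger relation is symmetric: y₁/y₂ = ½[√(1 + 8Fr₂²) − 1] = ½[√2.416 − 1] = 0.277.
y₁ = 0.277 × 3.42 = 0.948 ft.

y₁ = 0.948 ft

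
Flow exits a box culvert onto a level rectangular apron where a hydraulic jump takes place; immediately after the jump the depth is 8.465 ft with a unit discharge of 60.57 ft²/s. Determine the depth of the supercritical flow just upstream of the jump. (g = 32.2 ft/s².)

V₂ = q/y₂ = 60.57/8.465 = 7.155 ft/s; Fr₂ = V₂/√(g·y₂) = 0.4334.
The Bélanger relation is symmetric: y₁/y₂ = ½[√(1 + 8Fr₂²) − 1] = ½[√2.5027 − 1] = 0.2910.
y₁ = 0.2910 × 8.465 = 2.463 ft.

y₁ = 2.463 ft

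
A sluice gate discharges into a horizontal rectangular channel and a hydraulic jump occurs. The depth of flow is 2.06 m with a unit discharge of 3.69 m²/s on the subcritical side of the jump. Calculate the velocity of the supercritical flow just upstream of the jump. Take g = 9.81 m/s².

V₂ = q/y₂ = 3.69/2.06 = 1.79 m/s; Fr₂ = V₂/√(g·y₂) = 0.398.
The Bélanger relation is symmetric: y₁/y₂ = ½[√(1 + 8Fr₂²) − 1] = ½[√2.270 − 1] = 0.253.
y₁ = 0.253 × 2.06 = 0.522 m.
V₁ = q/y₁ = 3.69/0.522 = 7.07 m/s.

V₁ = 7.07 m/s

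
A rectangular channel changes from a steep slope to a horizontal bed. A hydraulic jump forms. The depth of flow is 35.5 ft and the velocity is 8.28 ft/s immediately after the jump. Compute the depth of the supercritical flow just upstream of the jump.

Fr₂ = V₂/√(g·y₂) = 8.28/√(32.2×35.5) = 0.245.
Since the conjugate-depth ratio holds either way, y₁/y₂ = ½[√(1 + 8Fr₂²) − 1] = ½[√1.480 − 1] = 0.108.
y₁ = 0.108 × 35.5 = 3.84 ft.

y₁ = 3.84 ft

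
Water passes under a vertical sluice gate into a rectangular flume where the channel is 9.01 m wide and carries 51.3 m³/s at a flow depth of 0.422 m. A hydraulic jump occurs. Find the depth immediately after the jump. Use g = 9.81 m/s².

q = Q/b = 51.3/9.01 = 5.69 m²/s; V₁ = q/y₁ = 13.5 m/s. Fr₁ = V₁/√(g·y₁) = 6.63.
Conjugate-depth relation: y₂/y₁ = ½[√(1 + 8Fr₁²) − 1] = ½[√352.8 − 1] = 8.89.
y₂ = 8.89 × 0.422 = 3.75 m.

y₂ = 3.75 m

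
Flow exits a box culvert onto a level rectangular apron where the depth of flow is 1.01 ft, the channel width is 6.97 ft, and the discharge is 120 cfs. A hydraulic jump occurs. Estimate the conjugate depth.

q = Q/b = 120/6.97 = 17.2 ft²/s; V₁ = q/y₁ = 17.0 ft/s. Fr₁ = V₁/√(g·y₁) = 2.99.
From the momentum equation for a rectangular channel, y₂/y₁ = ½[√(1 + 8Fr₁²) − 1] = ½[√72.48 − 1] = 3.76.
y₂ = 3.76 × 1.01 = 3.79 ft.

y₂ = 3.79 ft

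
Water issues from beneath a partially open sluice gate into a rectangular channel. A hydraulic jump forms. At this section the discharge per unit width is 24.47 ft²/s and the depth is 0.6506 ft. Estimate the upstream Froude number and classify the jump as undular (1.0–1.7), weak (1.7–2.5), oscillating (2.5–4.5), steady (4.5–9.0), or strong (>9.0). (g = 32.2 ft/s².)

V₁ = q/y₁ = 24.47/0.6506 = 37.61 ft/s. Fr₁ = V₁/√(g·y₁) = 37.61/√(32.2×0.6506) = 8.217.
Fr₁ = 8.217 lies in the steady range.

Fr₁ = 8.217; steady jump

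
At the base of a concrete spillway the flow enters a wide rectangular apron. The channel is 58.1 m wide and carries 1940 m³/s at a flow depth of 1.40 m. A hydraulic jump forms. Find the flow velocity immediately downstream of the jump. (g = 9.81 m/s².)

V₂ = 2.77 m/s

q = Q/b = 1940/58.1 = 33.4 m²/s; V₁ = q/y₁ = 23.9 m/s. Fr₁ = V₁/√(g·y₁) = 6.44.
From the momentum equation for a rectangular channel, y₂/y₁ = ½[√(1 + 8Fr₁²) − 1] = ½[√332.4 − 1] = 8.62.
y₂ = 8.62 × 1.40 = 12.1 m.
V₂ = q/y₂ = 33.4/12.1 = 2.77 m/s.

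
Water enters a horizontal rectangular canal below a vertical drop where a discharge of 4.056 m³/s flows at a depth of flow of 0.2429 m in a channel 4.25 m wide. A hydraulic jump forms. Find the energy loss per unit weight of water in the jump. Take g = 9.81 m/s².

q = Q/b = 4.056/4.25 = 0.9544 m²/s; V₁ = q/y₁ = 3.929 m/s. Fr₁ = V₁/√(g·y₁) = 2.545.
From the momentum equation for a rectangular channel, y₂/y₁ = ½[√(1 + 8Fr₁²) − 1] = ½[√52.827 − 1] = 3.134.
y₂ = 3.134 × 0.2429 = 0.7613 m.
Head loss: ΔE = (y₂ − y₁)³/(4y₁y₂) = (0.7613 − 0.2429)³/(4×0.2429×0.7613) = 0.1393/0.7397 = 0.1883 m.

ΔE = 0.1883 m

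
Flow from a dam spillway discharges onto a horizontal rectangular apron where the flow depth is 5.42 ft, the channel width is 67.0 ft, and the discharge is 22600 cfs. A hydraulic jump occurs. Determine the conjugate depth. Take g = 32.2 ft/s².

y₂ = 33.5 ft

q = Q/b = 22600/67.0 = 337 ft²/s; V₁ = q/y₁ = 62.2 ft/s. Fr₁ = V₁/√(g·y₁) = 4.71.
Bélanger equation: y₂/y₁ = ½[√(1 + 8Fr₁²) − 1] = ½[√178.5 − 1] = 6.18.
y₂ = 6.18 × 5.42 = 33.5 ft.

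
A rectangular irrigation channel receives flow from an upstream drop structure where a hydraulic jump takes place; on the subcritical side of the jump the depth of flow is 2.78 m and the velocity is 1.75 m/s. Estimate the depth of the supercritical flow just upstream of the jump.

Fr₂ = V₂/√(g·y₂) = 1.75/√(9.81×2.78) = 0.335.
The Bélanger relation is symmetric: y₁/y₂ = ½[√(1 + 8Fr₂²) − 1] = ½[√1.898 − 1] = 0.189.
y₁ = 0.189 × 2.78 = 0.525 m.

y₁ = 0.525 m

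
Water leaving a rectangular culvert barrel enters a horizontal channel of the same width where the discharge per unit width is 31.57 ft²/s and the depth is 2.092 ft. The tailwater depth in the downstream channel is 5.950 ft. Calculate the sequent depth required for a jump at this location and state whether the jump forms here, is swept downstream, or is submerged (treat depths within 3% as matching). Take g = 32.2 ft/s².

V₁ = q/y₁ = 31.57/2.092 = 15.09 ft/s. Fr₁ = V₁/√(g·y₁) = 15.09/√(32.2×2.092) = 1.839.
By Bélanger, y₂/y₁ = ½[√(1 + 8Fr₁²) − 1] = ½[√28.046 − 1] = 2.148.
y₂ = 2.148 × 2.092 = 4.493 ft.
Tailwater y_tw = 5.950 ft: y_tw > y₂, so the jump is submerged.

y₂ = 4.493 ft; the jump is submerged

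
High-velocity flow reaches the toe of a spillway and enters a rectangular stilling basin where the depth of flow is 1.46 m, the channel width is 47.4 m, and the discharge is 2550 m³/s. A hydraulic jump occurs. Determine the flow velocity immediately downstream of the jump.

q = Q/b = 2550/47.4 = 53.8 m²/s; V₁ = q/y₁ = 36.8 m/s. Fr₁ = V₁/√(g·y₁) = 9.74.
Bélanger equation: y₂/y₁ = ½[√(1 + 8Fr₁²) − 1] = ½[√759.4 − 1] = 13.3.
y₂ = 13.3 × 1.46 = 19.4 m.
V₂ = q/y₂ = 53.8/19.4 = 2.77 m/s.

V₂ = 2.77 m/s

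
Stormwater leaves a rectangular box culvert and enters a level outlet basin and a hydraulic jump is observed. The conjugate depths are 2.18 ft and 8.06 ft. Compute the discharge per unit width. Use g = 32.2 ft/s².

q = 53.8 ft²/s

For a rectangular channel the momentum equation gives q² = ½·g·y₁·y₂·(y₁ + y₂) = ½×32.2×2.18×8.06×10.2 = 2897.
q = √2897 = 53.8 ft²/s.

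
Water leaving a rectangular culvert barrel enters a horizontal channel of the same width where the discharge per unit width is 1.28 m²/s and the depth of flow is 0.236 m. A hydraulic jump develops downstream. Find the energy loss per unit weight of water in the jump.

V₁ = q/y₁ = 1.28/0.236 = 5.42 m/s. Fr₁ = V₁/√(g·y₁) = 5.42/√(9.81×0.236) = 3.56.
Sequent-depth ratio: y₂/y₁ = ½[√(1 + 8Fr₁²) − 1] = ½[√102.6 − 1] = 4.57.
y₂ = 4.57 × 0.236 = 1.08 m.
V₂ = q/y₂ = 1.28/1.08 = 1.19 m/s. E₁ = y₁ + V₁²/2g = 1.74 m; E₂ = y₂ + V₂²/2g = 1.15 m. ΔE = E₁ − E₂ = 0.586 m.

ΔE = 0.586 m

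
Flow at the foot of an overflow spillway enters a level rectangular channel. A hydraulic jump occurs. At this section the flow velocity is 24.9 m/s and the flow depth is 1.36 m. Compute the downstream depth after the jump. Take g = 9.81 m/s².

Fr₁ = V₁/√(g·y₁) = 24.9/√(9.81×1.36) = 6.82.
Conjugate-depth relation: y₂/y₁ = ½[√(1 + 8Fr₁²) − 1] = ½[√372.8 − 1] = 9.15.
y₂ = 9.15 × 1.36 = 12.4 m.

y₂ = 12.4 m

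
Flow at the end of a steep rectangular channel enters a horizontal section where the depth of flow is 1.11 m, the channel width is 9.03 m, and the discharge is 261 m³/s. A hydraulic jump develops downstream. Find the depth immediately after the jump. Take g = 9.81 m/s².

y₂ = 11.8 m

q = Q/b = 261/9.03 = 28.9 m²/s; V₁ = q/y₁ = 26.0 m/s. Fr₁ = V₁/√(g·y₁) = 7.89.
By Bélanger, y₂/y₁ = ½[√(1 + 8Fr₁²) − 1] = ½[√499.1 − 1] = 10.7.
y₂ = 10.7 × 1.11 = 11.8 m.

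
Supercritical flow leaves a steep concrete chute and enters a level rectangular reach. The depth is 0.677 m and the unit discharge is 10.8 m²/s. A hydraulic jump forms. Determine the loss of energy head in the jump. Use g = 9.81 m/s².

ΔE = 7.86 m

V₁ = q/y₁ = 10.8/0.677 = 16.0 m/s. Fr₁ = V₁/√(g·y₁) = 16.0/√(9.81×0.677) = 6.19.
Conjugate-depth relation: y₂/y₁ = ½[√(1 + 8Fr₁²) − 1] = ½[√307.6 − 1] = 8.27.
y₂ = 8.27 × 0.677 = 5.60 m.
V₂ = q/y₂ = 10.8/5.60 = 1.93 m/s. E₁ = y₁ + V₁²/2g = 13.6 m; E₂ = y₂ + V₂²/2g = 5.79 m. ΔE = E₁ − E₂ = 7.86 m.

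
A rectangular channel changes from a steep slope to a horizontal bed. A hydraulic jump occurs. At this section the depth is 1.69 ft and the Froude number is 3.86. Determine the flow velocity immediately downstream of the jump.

V₂ = 5.72 ft/s

Fr₁ = 3.86 (given).
Bélanger equation: y₂/y₁ = ½[√(1 + 8Fr₁²) − 1] = ½[√120.2 − 1] = 4.98.
y₂ = 4.98 × 1.69 = 8.42 ft.
V₁ = Fr₁·√(g·y₁) = 3.86×√(32.2×1.69) = 28.5 ft/s; q = V₁·y₁ = 48.1 ft²/s.
V₂ = q/y₂ = 48.1/8.42 = 5.72 ft/s.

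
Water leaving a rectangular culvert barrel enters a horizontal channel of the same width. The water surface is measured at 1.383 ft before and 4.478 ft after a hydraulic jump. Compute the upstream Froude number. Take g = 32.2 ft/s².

For a rectangular channel the momentum equation gives q² = ½·g·y₁·y₂·(y₁ + y₂) = ½×32.2×1.383×4.478×5.861 = 584.4.
q = √584.4 = 24.17 ft²/s.
V₁ = q/y₁ = 17.48 ft/s; Fr₁ = V₁/√(g·y₁) = 2.619.

Fr₁ = 2.619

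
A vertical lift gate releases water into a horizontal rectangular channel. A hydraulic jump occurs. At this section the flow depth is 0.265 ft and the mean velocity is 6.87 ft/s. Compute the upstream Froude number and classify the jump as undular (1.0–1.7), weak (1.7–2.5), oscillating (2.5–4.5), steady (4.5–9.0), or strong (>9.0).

Fr₁ = 2.35; weak jump

Fr₁ = V₁/√(g·y₁) = 6.87/√(32.2×0.265) = 2.35.
Fr₁ = 2.35 lies in the weak range.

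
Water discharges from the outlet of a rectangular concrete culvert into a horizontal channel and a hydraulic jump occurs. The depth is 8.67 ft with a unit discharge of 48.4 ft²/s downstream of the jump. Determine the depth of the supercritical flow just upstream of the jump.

V₂ = q/y₂ = 48.4/8.67 = 5.58 ft/s; Fr₂ = V₂/√(g·y₂) = 0.334.
Applying the sequent-depth relation in reverse, y₁/y₂ = ½[√(1 + 8Fr₂²) − 1] = ½[√1.893 − 1] = 0.188.
y₁ = 0.188 × 8.67 = 1.63 ft.

y₁ = 1.63 ft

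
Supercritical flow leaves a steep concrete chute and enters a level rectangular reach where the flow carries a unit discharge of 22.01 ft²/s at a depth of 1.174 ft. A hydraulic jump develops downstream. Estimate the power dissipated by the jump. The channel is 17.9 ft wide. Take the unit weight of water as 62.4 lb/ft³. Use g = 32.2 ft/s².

P = 78.33 hp

V₁ = q/y₁ = 22.01/1.174 = 18.75 ft/s. Fr₁ = V₁/√(g·y₁) = 18.75/√(32.2×1.174) = 3.049.
Conjugate-depth relation: y₂/y₁ = ½[√(1 + 8Fr₁²) − 1] = ½[√75.382 − 1] = 3.841.
y₂ = 3.841 × 1.174 = 4.510 ft.
Head loss: ΔE = (y₂ − y₁)³/(4y₁y₂) = (4.510 − 1.174)³/(4×1.174×4.510) = 37.11/21.18 = 1.752 ft.
Q = q·b = 22.01 × 17.9 = 394.0 cfs. P = γ·Q·ΔE/550 = 62.4 × 394.0 × 1.752 / 550 = 78.33 hp.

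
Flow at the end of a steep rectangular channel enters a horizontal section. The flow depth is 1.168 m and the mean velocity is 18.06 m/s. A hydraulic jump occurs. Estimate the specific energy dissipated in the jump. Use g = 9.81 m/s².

ΔE = 9.210 m

Fr₁ = V₁/√(g·y₁) = 18.06/√(9.81×1.168) = 5.335.
From the momentum equation for a rectangular channel, y₂/y₁ = ½[√(1 + 8Fr₁²) − 1] = ½[√228.73 − 1] = 7.062.
y₂ = 7.062 × 1.168 = 8.248 m.
q = V₁·y₁ = 18.06 × 1.168 = 21.09 m²/s. V₂ = q/y₂ = 21.09/8.248 = 2.557 m/s. E₁ = y₁ + V₁²/2g = 17.79 m; E₂ = y₂ + V₂²/2g = 8.582 m. ΔE = E₁ − E₂ = 9.210 m.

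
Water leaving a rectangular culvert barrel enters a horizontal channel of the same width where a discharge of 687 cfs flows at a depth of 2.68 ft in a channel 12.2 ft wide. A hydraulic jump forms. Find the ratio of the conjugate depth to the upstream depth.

q = Q/b = 687/12.2 = 56.3 ft²/s; V₁ = q/y₁ = 21.0 ft/s. Fr₁ = V₁/√(g·y₁) = 2.26.
Sequent-depth ratio: y₂/y₁ = ½[√(1 + 8Fr₁²) − 1] = ½[√41.93 − 1] = 2.74.

y₂/y₁ = 2.74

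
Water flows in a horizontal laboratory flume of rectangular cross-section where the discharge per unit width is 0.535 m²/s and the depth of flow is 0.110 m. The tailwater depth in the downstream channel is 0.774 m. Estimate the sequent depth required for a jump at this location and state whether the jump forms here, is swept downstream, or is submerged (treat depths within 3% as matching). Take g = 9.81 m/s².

y₂ = 0.675 m; the jump is submerged

V₁ = q/y₁ = 0.535/0.110 = 4.86 m/s. Fr₁ = V₁/√(g·y₁) = 4.86/√(9.81×0.110) = 4.68.
Bélanger equation: y₂/y₁ = ½[√(1 + 8Fr₁²) − 1] = ½[√176.4 − 1] = 6.14.
y₂ = 6.14 × 0.110 = 0.675 m.
Tailwater y_tw = 0.774 m: y_tw > y₂, so the jump is submerged.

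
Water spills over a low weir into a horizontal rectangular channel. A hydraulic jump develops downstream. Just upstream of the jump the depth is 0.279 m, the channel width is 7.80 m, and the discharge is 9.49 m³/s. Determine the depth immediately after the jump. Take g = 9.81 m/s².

q = Q/b = 9.49/7.80 = 1.22 m²/s; V₁ = q/y₁ = 4.36 m/s. Fr₁ = V₁/√(g·y₁) = 2.64.
Bélanger equation: y₂/y₁ = ½[√(1 + 8Fr₁²) − 1] = ½[√56.58 − 1] = 3.26.
y₂ = 3.26 × 0.279 = 0.910 m.

y₂ = 0.910 m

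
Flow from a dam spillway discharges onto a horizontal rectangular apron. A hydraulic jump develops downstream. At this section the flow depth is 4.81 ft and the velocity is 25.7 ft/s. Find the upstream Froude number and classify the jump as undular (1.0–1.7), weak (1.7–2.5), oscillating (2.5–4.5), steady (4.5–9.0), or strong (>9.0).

Fr₁ = 2.07; weak jump

Fr₁ = V₁/√(g·y₁) = 25.7/√(32.2×4.81) = 2.07.
Fr₁ = 2.07 lies in the weak range.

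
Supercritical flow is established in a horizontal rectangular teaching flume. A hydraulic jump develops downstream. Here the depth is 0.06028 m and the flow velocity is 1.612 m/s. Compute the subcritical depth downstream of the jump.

Fr₁ = V₁/√(g·y₁) = 1.612/√(9.81×0.06028) = 2.096.
Conjugate-depth relation: y₂/y₁ = ½[√(1 + 8Fr₁²) − 1] = ½[√36.154 − 1] = 2.506.
y₂ = 2.506 × 0.06028 = 0.1511 m.

y₂ = 0.1511 m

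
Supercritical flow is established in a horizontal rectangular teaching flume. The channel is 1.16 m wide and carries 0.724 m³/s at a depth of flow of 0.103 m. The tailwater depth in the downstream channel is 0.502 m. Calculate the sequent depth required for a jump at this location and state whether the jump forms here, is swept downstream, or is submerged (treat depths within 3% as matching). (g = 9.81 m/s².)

y₂ = 0.828 m; the jump is swept downstream

q = Q/b = 0.724/1.16 = 0.624 m²/s; V₁ = q/y₁ = 6.06 m/s. Fr₁ = V₁/√(g·y₁) = 6.03.
Bélanger equation: y₂/y₁ = ½[√(1 + 8Fr₁²) − 1] = ½[√291.7 − 1] = 8.04.
y₂ = 8.04 × 0.103 = 0.828 m.
Tailwater y_tw = 0.502 m: y_tw < y₂, so the jump is swept downstream.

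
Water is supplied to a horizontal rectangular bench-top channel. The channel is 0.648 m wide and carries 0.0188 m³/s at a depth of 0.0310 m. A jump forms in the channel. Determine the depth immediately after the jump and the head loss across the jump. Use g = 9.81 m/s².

q = Q/b = 0.0188/0.648 = 0.0290 m²/s; V₁ = q/y₁ = 0.936 m/s. Fr₁ = V₁/√(g·y₁) = 1.70.
Conjugate-depth relation: y₂/y₁ = ½[√(1 + 8Fr₁²) − 1] = ½[√24.04 − 1] = 1.95.
y₂ = 1.95 × 0.0310 = 0.0605 m.
V₂ = q/y₂ = 0.0290/0.0605 = 0.480 m/s. E₁ = y₁ + V₁²/2g = 0.0756 m; E₂ = y₂ + V₂²/2g = 0.0722 m. ΔE = E₁ − E₂ = 0.00342 m.

y₂ = 0.0605 m; ΔE = 0.00342 m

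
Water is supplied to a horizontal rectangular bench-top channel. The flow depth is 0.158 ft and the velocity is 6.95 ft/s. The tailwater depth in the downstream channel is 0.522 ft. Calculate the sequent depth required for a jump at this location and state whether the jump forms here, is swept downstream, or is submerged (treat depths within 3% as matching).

Fr₁ = V₁/√(g·y₁) = 6.95/√(32.2×0.158) = 3.08.
Bélanger equation: y₂/y₁ = ½[√(1 + 8Fr₁²) − 1] = ½[√76.95 − 1] = 3.89.
y₂ = 3.89 × 0.158 = 0.614 ft.
Tailwater y_tw = 0.522 ft: y_tw < y₂, so the jump is swept downstream.

y₂ = 0.614 ft; the jump is swept downstream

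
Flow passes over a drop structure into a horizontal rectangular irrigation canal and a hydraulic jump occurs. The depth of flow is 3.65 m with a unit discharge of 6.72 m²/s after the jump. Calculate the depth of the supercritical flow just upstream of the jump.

V₂ = q/y₂ = 6.72/3.65 = 1.84 m/s; Fr₂ = V₂/√(g·y₂) = 0.308.
The Bélanger relation is symmetric: y₁/y₂ = ½[√(1 + 8Fr₂²) − 1] = ½[√1.757 − 1] = 0.163.
y₁ = 0.163 × 3.65 = 0.594 m.

y₁ = 0.594 m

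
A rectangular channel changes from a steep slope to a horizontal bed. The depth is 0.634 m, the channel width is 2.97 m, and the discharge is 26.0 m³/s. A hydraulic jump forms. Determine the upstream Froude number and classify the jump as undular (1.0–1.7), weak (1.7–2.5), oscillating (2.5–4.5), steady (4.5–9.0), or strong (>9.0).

q = Q/b = 26.0/2.97 = 8.75 m²/s; V₁ = q/y₁ = 13.8 m/s. Fr₁ = V₁/√(g·y₁) = 5.54.
Fr₁ = 5.54 lies in the steady range.

Fr₁ = 5.54; steady jump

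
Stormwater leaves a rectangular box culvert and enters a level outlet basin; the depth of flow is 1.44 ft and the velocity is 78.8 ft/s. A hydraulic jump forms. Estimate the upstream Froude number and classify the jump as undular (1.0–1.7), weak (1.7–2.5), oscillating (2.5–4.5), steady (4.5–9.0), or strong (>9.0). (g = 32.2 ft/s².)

Fr₁ = V₁/√(g·y₁) = 78.8/√(32.2×1.44) = 11.6.
Fr₁ = 11.6 lies in the strong range.

Fr₁ = 11.6; strong jump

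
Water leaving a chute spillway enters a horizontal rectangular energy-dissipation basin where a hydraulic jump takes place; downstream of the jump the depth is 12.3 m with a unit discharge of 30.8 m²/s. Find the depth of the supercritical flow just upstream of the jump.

y₁ = 1.17 m

V₂ = q/y₂ = 30.8/12.3 = 2.50 m/s; Fr₂ = V₂/√(g·y₂) = 0.228.
The Bélanger relation is symmetric: y₁/y₂ = ½[√(1 + 8Fr₂²) − 1] = ½[√1.416 − 1] = 0.0949.
y₁ = 0.0949 × 12.3 = 1.17 m.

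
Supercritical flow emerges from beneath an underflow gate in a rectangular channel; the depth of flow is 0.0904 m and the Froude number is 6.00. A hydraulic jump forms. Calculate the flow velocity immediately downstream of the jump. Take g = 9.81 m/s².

Fr₁ = 6.00 (given).
Bélanger equation: y₂/y₁ = ½[√(1 + 8Fr₁²) − 1] = ½[√289.0 − 1] = 8.00.
y₂ = 8.00 × 0.0904 = 0.723 m.
V₁ = Fr₁·√(g·y₁) = 6.00×√(9.81×0.0904) = 5.65 m/s; q = V₁·y₁ = 0.511 m²/s.
V₂ = q/y₂ = 0.511/0.723 = 0.706 m/s.

V₂ = 0.706 m/s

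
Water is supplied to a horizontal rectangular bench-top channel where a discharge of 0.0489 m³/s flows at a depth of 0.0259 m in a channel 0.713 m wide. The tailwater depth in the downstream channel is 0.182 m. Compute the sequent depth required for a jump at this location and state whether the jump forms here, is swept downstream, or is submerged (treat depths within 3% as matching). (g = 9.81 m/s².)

y₂ = 0.180 m; the jump forms here

q = Q/b = 0.0489/0.713 = 0.0686 m²/s; V₁ = q/y₁ = 2.65 m/s. Fr₁ = V₁/√(g·y₁) = 5.25.
Bélanger equation: y₂/y₁ = ½[√(1 + 8Fr₁²) − 1] = ½[√221.8 − 1] = 6.95.
y₂ = 6.95 × 0.0259 = 0.180 m.
Tailwater y_tw = 0.182 m: y_tw ≈ y₂, so the jump forms here.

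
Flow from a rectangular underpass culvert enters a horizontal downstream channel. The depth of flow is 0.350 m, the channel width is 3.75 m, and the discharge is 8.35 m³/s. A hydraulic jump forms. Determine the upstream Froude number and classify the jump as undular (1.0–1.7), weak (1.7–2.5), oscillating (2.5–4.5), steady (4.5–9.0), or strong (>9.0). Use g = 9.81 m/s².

Fr₁ = 3.43; oscillating jump

q = Q/b = 8.35/3.75 = 2.23 m²/s; V₁ = q/y₁ = 6.36 m/s. Fr₁ = V₁/√(g·y₁) = 3.43.
Fr₁ = 3.43 lies in the oscillating range.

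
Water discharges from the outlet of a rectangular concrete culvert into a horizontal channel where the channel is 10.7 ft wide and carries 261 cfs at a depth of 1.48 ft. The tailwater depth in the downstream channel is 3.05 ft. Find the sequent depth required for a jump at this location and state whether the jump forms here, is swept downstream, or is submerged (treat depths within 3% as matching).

q = Q/b = 261/10.7 = 24.4 ft²/s; V₁ = q/y₁ = 16.5 ft/s. Fr₁ = V₁/√(g·y₁) = 2.39.
Bélanger equation: y₂/y₁ = ½[√(1 + 8Fr₁²) − 1] = ½[√46.60 − 1] = 2.91.
y₂ = 2.91 × 1.48 = 4.31 ft.
Tailwater y_tw = 3.05 ft: y_tw < y₂, so the jump is swept downstream.

y₂ = 4.31 ft; the jump is swept downstream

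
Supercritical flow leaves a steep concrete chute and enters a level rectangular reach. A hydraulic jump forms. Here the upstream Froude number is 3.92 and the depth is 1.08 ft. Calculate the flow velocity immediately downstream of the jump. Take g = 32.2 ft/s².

V₂ = 4.56 ft/s

Fr₁ = 3.92 (given).
Conjugate-depth relation: y₂/y₁ = ½[√(1 + 8Fr₁²) − 1] = ½[√123.9 − 1] = 5.07.
y₂ = 5.07 × 1.08 = 5.47 ft.
V₁ = Fr₁·√(g·y₁) = 3.92×√(32.2×1.08) = 23.1 ft/s; q = V₁·y₁ = 25.0 ft²/s.
V₂ = q/y₂ = 25.0/5.47 = 4.56 ft/s.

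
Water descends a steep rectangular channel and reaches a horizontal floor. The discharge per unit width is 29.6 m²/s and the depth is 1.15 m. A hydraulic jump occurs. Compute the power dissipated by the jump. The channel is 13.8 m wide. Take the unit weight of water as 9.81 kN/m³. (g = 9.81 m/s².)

V₁ = q/y₁ = 29.6/1.15 = 25.7 m/s. Fr₁ = V₁/√(g·y₁) = 25.7/√(9.81×1.15) = 7.66.
By Bélanger, y₂/y₁ = ½[√(1 + 8Fr₁²) − 1] = ½[√470.8 − 1] = 10.3.
y₂ = 10.3 × 1.15 = 11.9 m.
Head loss: ΔE = (y₂ − y₁)³/(4y₁y₂) = (11.9 − 1.15)³/(4×1.15×11.9) = 1243/54.7 = 22.7 m.
Q = q·b = 29.6 × 13.8 = 408 m³/s. P = γ·Q·ΔE = 9.81 × 408 × 22.7 = 90964 kW.

P = 90964 kW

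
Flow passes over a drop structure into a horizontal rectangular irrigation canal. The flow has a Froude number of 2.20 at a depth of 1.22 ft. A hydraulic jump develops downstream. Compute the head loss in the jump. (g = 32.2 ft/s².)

ΔE = 0.518 ft

Fr₁ = 2.20 (given).
Sequent-depth ratio: y₂/y₁ = ½[√(1 + 8Fr₁²) − 1] = ½[√39.72 − 1] = 2.65.
y₂ = 2.65 × 1.22 = 3.23 ft.
V₁ = Fr₁·√(g·y₁) = 2.20×√(32.2×1.22) = 13.8 ft/s; q = V₁·y₁ = 16.8 ft²/s. V₂ = q/y₂ = 16.8/3.23 = 5.20 ft/s. E₁ = y₁ + V₁²/2g = 4.17 ft; E₂ = y₂ + V₂²/2g = 3.65 ft. ΔE = E₁ − E₂ = 0.518 ft.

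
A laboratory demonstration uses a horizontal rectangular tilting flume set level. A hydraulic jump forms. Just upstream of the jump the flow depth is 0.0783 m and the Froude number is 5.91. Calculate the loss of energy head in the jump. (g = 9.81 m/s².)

Fr₁ = 5.91 (given).
Sequent-depth ratio: y₂/y₁ = ½[√(1 + 8Fr₁²) − 1] = ½[√280.4 − 1] = 7.87.
y₂ = 7.87 × 0.0783 = 0.616 m.
V₁ = Fr₁·√(g·y₁) = 5.91×√(9.81×0.0783) = 5.18 m/s; q = V₁·y₁ = 0.406 m²/s. V₂ = q/y₂ = 0.406/0.616 = 0.658 m/s. E₁ = y₁ + V₁²/2g = 1.45 m; E₂ = y₂ + V₂²/2g = 0.639 m. ΔE = E₁ − E₂ = 0.807 m.

ΔE = 0.807 m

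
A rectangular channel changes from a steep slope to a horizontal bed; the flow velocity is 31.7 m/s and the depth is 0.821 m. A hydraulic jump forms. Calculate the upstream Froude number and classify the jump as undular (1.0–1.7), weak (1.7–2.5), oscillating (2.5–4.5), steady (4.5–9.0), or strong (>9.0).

Fr₁ = V₁/√(g·y₁) = 31.7/√(9.81×0.821) = 11.2.
Fr₁ = 11.2 lies in the strong range.

Fr₁ = 11.2; strong jump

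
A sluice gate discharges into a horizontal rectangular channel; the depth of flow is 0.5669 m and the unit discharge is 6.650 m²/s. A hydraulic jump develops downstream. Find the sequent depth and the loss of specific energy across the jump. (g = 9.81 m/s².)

V₁ = q/y₁ = 6.650/0.5669 = 11.73 m/s. Fr₁ = V₁/√(g·y₁) = 11.73/√(9.81×0.5669) = 4.974.
From the momentum equation for a rectangular channel, y₂/y₁ = ½[√(1 + 8Fr₁²) − 1] = ½[√198.95 − 1] = 6.552.
y₂ = 6.552 × 0.5669 = 3.715 m.
Head loss: ΔE = (y₂ − y₁)³/(4y₁y₂) = (3.715 − 0.5669)³/(4×0.5669×3.715) = 31.19/8.423 = 3.702 m.

y₂ = 3.715 m; ΔE = 3.702 m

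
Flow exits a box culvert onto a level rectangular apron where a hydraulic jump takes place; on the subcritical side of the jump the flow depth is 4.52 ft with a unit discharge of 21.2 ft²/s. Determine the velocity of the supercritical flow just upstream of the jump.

V₂ = q/y₂ = 21.2/4.52 = 4.69 ft/s; Fr₂ = V₂/√(g·y₂) = 0.389.
The Bélanger relation is symmetric: y₁/y₂ = ½[√(1 + 8Fr₂²) − 1] = ½[√2.209 − 1] = 0.243.
y₁ = 0.243 × 4.52 = 1.10 ft.
V₁ = q/y₁ = 21.2/1.10 = 19.3 ft/s.

V₁ = 19.3 ft/s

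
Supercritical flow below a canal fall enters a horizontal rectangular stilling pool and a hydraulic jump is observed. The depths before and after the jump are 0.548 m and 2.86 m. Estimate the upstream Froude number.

For a rectangular channel the momentum equation gives q² = ½·g·y₁·y₂·(y₁ + y₂) = ½×9.81×0.548×2.86×3.41 = 26.2.
q = √26.2 = 5.12 m²/s.
V₁ = q/y₁ = 9.34 m/s; Fr₁ = V₁/√(g·y₁) = 4.03.

Fr₁ = 4.03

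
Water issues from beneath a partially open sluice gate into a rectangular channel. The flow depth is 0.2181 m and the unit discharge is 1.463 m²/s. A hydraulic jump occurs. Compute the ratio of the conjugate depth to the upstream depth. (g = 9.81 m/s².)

V₁ = q/y₁ = 1.463/0.2181 = 6.708 m/s. Fr₁ = V₁/√(g·y₁) = 6.708/√(9.81×0.2181) = 4.586.
Sequent-depth ratio: y₂/y₁ = ½[√(1 + 8Fr₁²) − 1] = ½[√169.25 − 1] = 6.005.

y₂/y₁ = 6.005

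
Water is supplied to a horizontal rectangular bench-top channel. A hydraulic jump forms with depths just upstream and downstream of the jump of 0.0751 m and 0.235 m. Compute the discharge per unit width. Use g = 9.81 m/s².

q = 0.164 m²/s

For a rectangular channel the momentum equation gives q² = ½·g·y₁·y₂·(y₁ + y₂) = ½×9.81×0.0751×0.235×0.310 = 0.0268.
q = √0.0268 = 0.164 m²/s.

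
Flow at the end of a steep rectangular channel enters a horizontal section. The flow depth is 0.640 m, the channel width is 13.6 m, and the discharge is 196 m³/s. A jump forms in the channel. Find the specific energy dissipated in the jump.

q = Q/b = 196/13.6 = 14.4 m²/s; V₁ = q/y₁ = 22.5 m/s. Fr₁ = V₁/√(g·y₁) = 8.99.
By Bélanger, y₂/y₁ = ½[√(1 + 8Fr₁²) − 1] = ½[√647.1 − 1] = 12.2.
y₂ = 12.2 × 0.640 = 7.82 m.
Head loss: ΔE = (y₂ − y₁)³/(4y₁y₂) = (7.82 − 0.640)³/(4×0.640×7.82) = 370/20.0 = 18.5 m.

ΔE = 18.5 m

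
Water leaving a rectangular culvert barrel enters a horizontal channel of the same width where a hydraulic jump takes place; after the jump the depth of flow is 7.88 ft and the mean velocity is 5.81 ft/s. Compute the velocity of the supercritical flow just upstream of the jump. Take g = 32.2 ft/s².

Fr₂ = V₂/√(g·y₂) = 5.81/√(32.2×7.88) = 0.365.
Applying the sequent-depth relation in reverse, y₁/y₂ = ½[√(1 + 8Fr₂²) − 1] = ½[√2.064 − 1] = 0.218.
y₁ = 0.218 × 7.88 = 1.72 ft.
V₁ = q/y₁ = 45.8/1.72 = 26.6 ft/s.

V₁ = 26.6 ft/s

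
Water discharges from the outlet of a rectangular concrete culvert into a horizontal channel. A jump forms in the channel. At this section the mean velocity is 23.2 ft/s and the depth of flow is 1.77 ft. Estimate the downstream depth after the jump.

y₂ = 6.86 ft

Fr₁ = V₁/√(g·y₁) = 23.2/√(32.2×1.77) = 3.07.
From the momentum equation for a rectangular channel, y₂/y₁ = ½[√(1 + 8Fr₁²) − 1] = ½[√76.55 − 1] = 3.87.
y₂ = 3.87 × 1.77 = 6.86 ft.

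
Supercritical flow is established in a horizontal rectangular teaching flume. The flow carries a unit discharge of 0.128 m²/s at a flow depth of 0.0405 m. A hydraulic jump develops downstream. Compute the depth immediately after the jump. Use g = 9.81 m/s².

y₂ = 0.268 m

V₁ = q/y₁ = 0.128/0.0405 = 3.16 m/s. Fr₁ = V₁/√(g·y₁) = 3.16/√(9.81×0.0405) = 5.01.
By Bélanger, y₂/y₁ = ½[√(1 + 8Fr₁²) − 1] = ½[√202.1 − 1] = 6.61.
y₂ = 6.61 × 0.0405 = 0.268 m.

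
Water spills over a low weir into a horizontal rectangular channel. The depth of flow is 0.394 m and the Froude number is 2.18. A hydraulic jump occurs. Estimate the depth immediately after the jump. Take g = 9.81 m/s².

y₂ = 1.03 m

Fr₁ = 2.18 (given).
Sequent-depth ratio: y₂/y₁ = ½[√(1 + 8Fr₁²) − 1] = ½[√39.02 − 1] = 2.62.
y₂ = 2.62 × 0.394 = 1.03 m.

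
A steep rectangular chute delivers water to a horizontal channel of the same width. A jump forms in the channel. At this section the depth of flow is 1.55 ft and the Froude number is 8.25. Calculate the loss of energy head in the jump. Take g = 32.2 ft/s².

ΔE = 36.6 ft

Fr₁ = 8.25 (given).
Bélanger equation: y₂/y₁ = ½[√(1 + 8Fr₁²) − 1] = ½[√545.5 − 1] = 11.2.
y₂ = 11.2 × 1.55 = 17.3 ft.
V₁ = Fr₁·√(g·y₁) = 8.25×√(32.2×1.55) = 58.3 ft/s; q = V₁·y₁ = 90.3 ft²/s. V₂ = q/y₂ = 90.3/17.3 = 5.21 ft/s. E₁ = y₁ + V₁²/2g = 54.3 ft; E₂ = y₂ + V₂²/2g = 17.7 ft. ΔE = E₁ − E₂ = 36.6 ft.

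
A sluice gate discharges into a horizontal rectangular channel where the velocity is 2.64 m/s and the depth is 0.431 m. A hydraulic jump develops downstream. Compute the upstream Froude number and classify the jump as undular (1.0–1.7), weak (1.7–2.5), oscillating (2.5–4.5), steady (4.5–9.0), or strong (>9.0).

Fr₁ = V₁/√(g·y₁) = 2.64/√(9.81×0.431) = 1.28.
Fr₁ = 1.28 lies in the undular range.

Fr₁ = 1.28; undular jump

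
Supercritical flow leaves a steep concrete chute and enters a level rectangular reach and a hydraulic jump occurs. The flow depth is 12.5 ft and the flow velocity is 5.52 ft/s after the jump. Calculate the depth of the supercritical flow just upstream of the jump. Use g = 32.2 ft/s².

Fr₂ = V₂/√(g·y₂) = 5.52/√(32.2×12.5) = 0.275.
Applying the sequent-depth relation in reverse, y₁/y₂ = ½[√(1 + 8Fr₂²) − 1] = ½[√1.606 − 1] = 0.134.
y₁ = 0.134 × 12.5 = 1.67 ft.

y₁ = 1.67 ft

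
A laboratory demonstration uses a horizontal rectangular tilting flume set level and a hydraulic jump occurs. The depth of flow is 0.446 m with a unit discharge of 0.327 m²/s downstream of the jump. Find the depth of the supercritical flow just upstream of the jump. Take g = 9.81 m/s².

y₁ = 0.0910 m

V₂ = q/y₂ = 0.327/0.446 = 0.733 m/s; Fr₂ = V₂/√(g·y₂) = 0.351.
The Bélanger relation is symmetric: y₁/y₂ = ½[√(1 + 8Fr₂²) − 1] = ½[√1.983 − 1] = 0.204.
y₁ = 0.204 × 0.446 = 0.0910 m.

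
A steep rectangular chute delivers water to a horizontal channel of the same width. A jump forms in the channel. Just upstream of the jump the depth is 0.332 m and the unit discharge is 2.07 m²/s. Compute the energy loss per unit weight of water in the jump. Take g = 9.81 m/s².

V₁ = q/y₁ = 2.07/0.332 = 6.23 m/s. Fr₁ = V₁/√(g·y₁) = 6.23/√(9.81×0.332) = 3.45.
By Bélanger, y₂/y₁ = ½[√(1 + 8Fr₁²) − 1] = ½[√96.49 − 1] = 4.41.
y₂ = 4.41 × 0.332 = 1.46 m.
V₂ = q/y₂ = 2.07/1.46 = 1.41 m/s. E₁ = y₁ + V₁²/2g = 2.31 m; E₂ = y₂ + V₂²/2g = 1.57 m. ΔE = E₁ − E₂ = 0.747 m.

ΔE = 0.747 m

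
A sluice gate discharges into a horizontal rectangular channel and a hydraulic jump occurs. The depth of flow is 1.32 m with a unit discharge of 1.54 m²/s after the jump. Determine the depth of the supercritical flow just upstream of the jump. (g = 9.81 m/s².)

y₁ = 0.235 m

V₂ = q/y₂ = 1.54/1.32 = 1.17 m/s; Fr₂ = V₂/√(g·y₂) = 0.324.
The Bélanger relation is symmetric: y₁/y₂ = ½[√(1 + 8Fr₂²) − 1] = ½[√1.841 − 1] = 0.178.
y₁ = 0.178 × 1.32 = 0.235 m.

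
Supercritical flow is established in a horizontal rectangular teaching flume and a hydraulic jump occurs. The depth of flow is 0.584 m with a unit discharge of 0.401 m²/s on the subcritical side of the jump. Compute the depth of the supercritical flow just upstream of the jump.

V₂ = q/y₂ = 0.401/0.584 = 0.687 m/s; Fr₂ = V₂/√(g·y₂) = 0.287.
The Bélanger relation is symmetric: y₁/y₂ = ½[√(1 + 8Fr₂²) − 1] = ½[√1.658 − 1] = 0.144.
y₁ = 0.144 × 0.584 = 0.0840 m.

y₁ = 0.0840 m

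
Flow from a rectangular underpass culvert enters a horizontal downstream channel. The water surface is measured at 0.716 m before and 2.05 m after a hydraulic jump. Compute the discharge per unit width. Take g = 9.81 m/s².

q = 4.46 m²/s

For a rectangular channel the momentum equation gives q² = ½·g·y₁·y₂·(y₁ + y₂) = ½×9.81×0.716×2.05×2.77 = 19.9.
q = √19.9 = 4.46 m²/s.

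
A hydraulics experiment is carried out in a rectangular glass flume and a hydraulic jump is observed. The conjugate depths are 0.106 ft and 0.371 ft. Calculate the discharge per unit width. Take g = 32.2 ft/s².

For a rectangular channel the momentum equation gives q² = ½·g·y₁·y₂·(y₁ + y₂) = ½×32.2×0.106×0.371×0.477 = 0.302.
q = √0.302 = 0.550 ft²/s.

q = 0.550 ft²/s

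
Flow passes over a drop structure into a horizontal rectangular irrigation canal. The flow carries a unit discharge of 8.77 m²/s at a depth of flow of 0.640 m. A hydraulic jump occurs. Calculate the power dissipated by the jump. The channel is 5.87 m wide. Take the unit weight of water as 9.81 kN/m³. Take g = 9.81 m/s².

V₁ = q/y₁ = 8.77/0.640 = 13.7 m/s. Fr₁ = V₁/√(g·y₁) = 13.7/√(9.81×0.640) = 5.47.
Sequent-depth ratio: y₂/y₁ = ½[√(1 + 8Fr₁²) − 1] = ½[√240.3 − 1] = 7.25.
y₂ = 7.25 × 0.640 = 4.64 m.
V₂ = q/y₂ = 8.77/4.64 = 1.89 m/s. E₁ = y₁ + V₁²/2g = 10.2 m; E₂ = y₂ + V₂²/2g = 4.82 m. ΔE = E₁ − E₂ = 5.39 m.
Q = q·b = 8.77 × 5.87 = 51.5 m³/s. P = γ·Q·ΔE = 9.81 × 51.5 × 5.39 = 2721 kW.

P = 2721 kW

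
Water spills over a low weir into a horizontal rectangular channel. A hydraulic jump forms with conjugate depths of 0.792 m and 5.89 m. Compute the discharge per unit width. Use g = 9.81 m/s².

For a rectangular channel the momentum equation gives q² = ½·g·y₁·y₂·(y₁ + y₂) = ½×9.81×0.792×5.89×6.68 = 153.
q = √153 = 12.4 m²/s.

q = 12.4 m²/s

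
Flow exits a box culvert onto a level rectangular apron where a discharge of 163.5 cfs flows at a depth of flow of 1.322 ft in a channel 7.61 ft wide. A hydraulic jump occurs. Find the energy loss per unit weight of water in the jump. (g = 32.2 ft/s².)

ΔE = 0.9420 ft

q = Q/b = 163.5/7.61 = 21.48 ft²/s; V₁ = q/y₁ = 16.25 ft/s. Fr₁ = V₁/√(g·y₁) = 2.491.
Sequent-depth ratio: y₂/y₁ = ½[√(1 + 8Fr₁²) − 1] = ½[√50.637 − 1] = 3.058.
y₂ = 3.058 × 1.322 = 4.043 ft.
Head loss: ΔE = (y₂ − y₁)³/(4y₁y₂) = (4.043 − 1.322)³/(4×1.322×4.043) = 20.14/21.38 = 0.9420 ft.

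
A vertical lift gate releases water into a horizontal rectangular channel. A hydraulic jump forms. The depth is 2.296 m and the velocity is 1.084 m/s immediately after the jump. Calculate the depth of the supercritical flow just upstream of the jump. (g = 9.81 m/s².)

Fr₂ = V₂/√(g·y₂) = 1.084/√(9.81×2.296) = 0.2284.
Since the conjugate-depth ratio holds either way, y₁/y₂ = ½[√(1 + 8Fr₂²) − 1] = ½[√1.4174 − 1] = 0.09526.
y₁ = 0.09526 × 2.296 = 0.2187 m.

y₁ = 0.2187 m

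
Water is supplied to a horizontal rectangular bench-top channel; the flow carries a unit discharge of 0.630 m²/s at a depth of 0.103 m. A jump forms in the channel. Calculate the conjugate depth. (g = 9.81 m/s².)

y₂ = 0.836 m

V₁ = q/y₁ = 0.630/0.103 = 6.12 m/s. Fr₁ = V₁/√(g·y₁) = 6.12/√(9.81×0.103) = 6.08.
Sequent-depth ratio: y₂/y₁ = ½[√(1 + 8Fr₁²) − 1] = ½[√297.2 − 1] = 8.12.
y₂ = 8.12 × 0.103 = 0.836 m.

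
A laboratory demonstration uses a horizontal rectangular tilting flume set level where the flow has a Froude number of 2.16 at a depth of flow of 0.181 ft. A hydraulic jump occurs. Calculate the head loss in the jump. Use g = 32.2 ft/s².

ΔE = 0.0708 ft

Fr₁ = 2.16 (given).
Bélanger equation: y₂/y₁ = ½[√(1 + 8Fr₁²) − 1] = ½[√38.32 − 1] = 2.60.
y₂ = 2.60 × 0.181 = 0.470 ft.
V₁ = Fr₁·√(g·y₁) = 2.16×√(32.2×0.181) = 5.21 ft/s; q = V₁·y₁ = 0.944 ft²/s. V₂ = q/y₂ = 0.944/0.470 = 2.01 ft/s. E₁ = y₁ + V₁²/2g = 0.603 ft; E₂ = y₂ + V₂²/2g = 0.532 ft. ΔE = E₁ − E₂ = 0.0708 ft.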